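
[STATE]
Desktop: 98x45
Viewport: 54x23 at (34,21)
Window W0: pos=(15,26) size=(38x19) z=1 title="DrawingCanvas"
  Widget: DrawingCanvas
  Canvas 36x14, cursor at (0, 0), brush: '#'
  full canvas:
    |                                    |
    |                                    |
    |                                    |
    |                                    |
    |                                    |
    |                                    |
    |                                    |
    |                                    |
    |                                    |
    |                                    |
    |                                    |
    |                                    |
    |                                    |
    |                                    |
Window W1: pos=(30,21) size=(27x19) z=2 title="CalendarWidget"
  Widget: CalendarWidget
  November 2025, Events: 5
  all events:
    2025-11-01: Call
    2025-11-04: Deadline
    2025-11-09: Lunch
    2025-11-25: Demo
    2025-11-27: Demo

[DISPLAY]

━━━━━━━━━━━━━━━━━━━━━━┓                               
lendarWidget          ┃                               
──────────────────────┨                               
   November 2025      ┃                               
Tu We Th Fr Sa Su     ┃                               
             1*  2    ┃                               
 4*  5  6  7  8  9*   ┃                               
11 12 13 14 15 16     ┃                               
18 19 20 21 22 23     ┃                               
25* 26 27* 28 29 30   ┃                               
                      ┃                               
                      ┃                               
                      ┃                               
                      ┃                               
                      ┃                               
                      ┃                               
                      ┃                               
                      ┃                               
━━━━━━━━━━━━━━━━━━━━━━┛                               
                  ┃                                   
                  ┃                                   
                  ┃                                   
                  ┃                                   


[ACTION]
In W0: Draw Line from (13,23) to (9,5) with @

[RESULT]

━━━━━━━━━━━━━━━━━━━━━━┓                               
lendarWidget          ┃                               
──────────────────────┨                               
   November 2025      ┃                               
Tu We Th Fr Sa Su     ┃                               
             1*  2    ┃                               
 4*  5  6  7  8  9*   ┃                               
11 12 13 14 15 16     ┃                               
18 19 20 21 22 23     ┃                               
25* 26 27* 28 29 30   ┃                               
                      ┃                               
                      ┃                               
                      ┃                               
                      ┃                               
                      ┃                               
                      ┃                               
                      ┃                               
                      ┃                               
━━━━━━━━━━━━━━━━━━━━━━┛                               
                  ┃                                   
@@@               ┃                                   
   @@@            ┃                                   
                  ┃                                   


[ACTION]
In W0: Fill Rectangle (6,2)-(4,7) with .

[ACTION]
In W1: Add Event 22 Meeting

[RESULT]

━━━━━━━━━━━━━━━━━━━━━━┓                               
lendarWidget          ┃                               
──────────────────────┨                               
   November 2025      ┃                               
Tu We Th Fr Sa Su     ┃                               
             1*  2    ┃                               
 4*  5  6  7  8  9*   ┃                               
11 12 13 14 15 16     ┃                               
18 19 20 21 22* 23    ┃                               
25* 26 27* 28 29 30   ┃                               
                      ┃                               
                      ┃                               
                      ┃                               
                      ┃                               
                      ┃                               
                      ┃                               
                      ┃                               
                      ┃                               
━━━━━━━━━━━━━━━━━━━━━━┛                               
                  ┃                                   
@@@               ┃                                   
   @@@            ┃                                   
                  ┃                                   


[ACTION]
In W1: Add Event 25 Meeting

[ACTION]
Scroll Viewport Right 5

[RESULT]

━━━━━━━━━━━━━━━━━┓                                    
rWidget          ┃                                    
─────────────────┨                                    
vember 2025      ┃                                    
 Th Fr Sa Su     ┃                                    
        1*  2    ┃                                    
5  6  7  8  9*   ┃                                    
 13 14 15 16     ┃                                    
 20 21 22* 23    ┃                                    
6 27* 28 29 30   ┃                                    
                 ┃                                    
                 ┃                                    
                 ┃                                    
                 ┃                                    
                 ┃                                    
                 ┃                                    
                 ┃                                    
                 ┃                                    
━━━━━━━━━━━━━━━━━┛                                    
             ┃                                        
             ┃                                        
@            ┃                                        
             ┃                                        


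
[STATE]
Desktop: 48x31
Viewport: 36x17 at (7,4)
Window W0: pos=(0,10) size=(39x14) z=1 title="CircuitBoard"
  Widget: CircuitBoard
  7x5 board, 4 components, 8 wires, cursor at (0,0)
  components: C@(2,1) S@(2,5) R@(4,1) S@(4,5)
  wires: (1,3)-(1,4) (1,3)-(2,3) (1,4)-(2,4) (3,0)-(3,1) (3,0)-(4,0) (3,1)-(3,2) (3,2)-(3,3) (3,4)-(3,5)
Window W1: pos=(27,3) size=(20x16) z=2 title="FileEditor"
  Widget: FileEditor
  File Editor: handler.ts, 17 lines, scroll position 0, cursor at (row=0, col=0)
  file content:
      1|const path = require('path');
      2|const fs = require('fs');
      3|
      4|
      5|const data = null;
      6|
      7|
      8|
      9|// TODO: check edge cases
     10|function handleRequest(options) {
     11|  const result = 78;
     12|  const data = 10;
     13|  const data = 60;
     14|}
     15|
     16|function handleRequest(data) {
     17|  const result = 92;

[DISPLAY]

                    ┃ FileEditor    
                    ┠───────────────
                    ┃█onst path = re
                    ┃const fs = requ
                    ┃               
                    ┃               
━━━━━━━━━━━━━━━━━━━━┃const data = nu
itBoard             ┃               
────────────────────┃               
 2 3 4 5 6          ┃               
                    ┃// TODO: check 
                    ┃function handle
          · ─ ·     ┃  const result 
          │   │     ┃  const data = 
  C       ·   ·   S ┗━━━━━━━━━━━━━━━
                               ┃    
─ · ─ · ─ ·   · ─ ·            ┃    


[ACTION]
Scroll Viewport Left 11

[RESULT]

                           ┃ FileEdi
                           ┠────────
                           ┃█onst pa
                           ┃const fs
                           ┃        
                           ┃        
┏━━━━━━━━━━━━━━━━━━━━━━━━━━┃const da
┃ CircuitBoard             ┃        
┠──────────────────────────┃        
┃   0 1 2 3 4 5 6          ┃        
┃0  [.]                    ┃// TODO:
┃                          ┃function
┃1               · ─ ·     ┃  const 
┃                │   │     ┃  const 
┃2       C       ·   ·   S ┗━━━━━━━━
┃                                   
┃3   · ─ · ─ · ─ ·   · ─ ·          


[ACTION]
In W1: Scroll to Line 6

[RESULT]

                           ┃ FileEdi
                           ┠────────
                           ┃        
                           ┃        
                           ┃        
                           ┃// TODO:
┏━━━━━━━━━━━━━━━━━━━━━━━━━━┃function
┃ CircuitBoard             ┃  const 
┠──────────────────────────┃  const 
┃   0 1 2 3 4 5 6          ┃  const 
┃0  [.]                    ┃}       
┃                          ┃        
┃1               · ─ ·     ┃function
┃                │   │     ┃  const 
┃2       C       ·   ·   S ┗━━━━━━━━
┃                                   
┃3   · ─ · ─ · ─ ·   · ─ ·          


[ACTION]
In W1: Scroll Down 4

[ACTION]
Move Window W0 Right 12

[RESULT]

                           ┃ FileEdi
                           ┠────────
                           ┃        
                           ┃        
                           ┃        
                           ┃// TODO:
         ┏━━━━━━━━━━━━━━━━━┃function
         ┃ CircuitBoard    ┃  const 
         ┠─────────────────┃  const 
         ┃   0 1 2 3 4 5 6 ┃  const 
         ┃0  [.]           ┃}       
         ┃                 ┃        
         ┃1               ·┃function
         ┃                │┃  const 
         ┃2       C       ·┗━━━━━━━━
         ┃                          
         ┃3   · ─ · ─ · ─ ·   · ─ · 


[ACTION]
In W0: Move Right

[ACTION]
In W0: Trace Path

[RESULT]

                           ┃ FileEdi
                           ┠────────
                           ┃        
                           ┃        
                           ┃        
                           ┃// TODO:
         ┏━━━━━━━━━━━━━━━━━┃function
         ┃ CircuitBoard    ┃  const 
         ┠─────────────────┃  const 
         ┃   0 1 2 3 4 5 6 ┃  const 
         ┃0      [.]       ┃}       
         ┃                 ┃        
         ┃1               ·┃function
         ┃                │┃  const 
         ┃2       C       ·┗━━━━━━━━
         ┃                          
         ┃3   · ─ · ─ · ─ ·   · ─ · 


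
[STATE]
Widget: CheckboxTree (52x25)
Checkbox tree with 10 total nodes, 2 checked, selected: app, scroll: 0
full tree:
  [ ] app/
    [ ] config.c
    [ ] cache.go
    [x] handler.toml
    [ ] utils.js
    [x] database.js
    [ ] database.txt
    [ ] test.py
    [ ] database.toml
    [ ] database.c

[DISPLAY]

>[-] app/                                           
   [ ] config.c                                     
   [ ] cache.go                                     
   [x] handler.toml                                 
   [ ] utils.js                                     
   [x] database.js                                  
   [ ] database.txt                                 
   [ ] test.py                                      
   [ ] database.toml                                
   [ ] database.c                                   
                                                    
                                                    
                                                    
                                                    
                                                    
                                                    
                                                    
                                                    
                                                    
                                                    
                                                    
                                                    
                                                    
                                                    
                                                    


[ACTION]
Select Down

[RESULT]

 [-] app/                                           
>  [ ] config.c                                     
   [ ] cache.go                                     
   [x] handler.toml                                 
   [ ] utils.js                                     
   [x] database.js                                  
   [ ] database.txt                                 
   [ ] test.py                                      
   [ ] database.toml                                
   [ ] database.c                                   
                                                    
                                                    
                                                    
                                                    
                                                    
                                                    
                                                    
                                                    
                                                    
                                                    
                                                    
                                                    
                                                    
                                                    
                                                    


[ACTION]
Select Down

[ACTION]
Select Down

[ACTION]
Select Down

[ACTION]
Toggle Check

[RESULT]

 [-] app/                                           
   [ ] config.c                                     
   [ ] cache.go                                     
   [x] handler.toml                                 
>  [x] utils.js                                     
   [x] database.js                                  
   [ ] database.txt                                 
   [ ] test.py                                      
   [ ] database.toml                                
   [ ] database.c                                   
                                                    
                                                    
                                                    
                                                    
                                                    
                                                    
                                                    
                                                    
                                                    
                                                    
                                                    
                                                    
                                                    
                                                    
                                                    


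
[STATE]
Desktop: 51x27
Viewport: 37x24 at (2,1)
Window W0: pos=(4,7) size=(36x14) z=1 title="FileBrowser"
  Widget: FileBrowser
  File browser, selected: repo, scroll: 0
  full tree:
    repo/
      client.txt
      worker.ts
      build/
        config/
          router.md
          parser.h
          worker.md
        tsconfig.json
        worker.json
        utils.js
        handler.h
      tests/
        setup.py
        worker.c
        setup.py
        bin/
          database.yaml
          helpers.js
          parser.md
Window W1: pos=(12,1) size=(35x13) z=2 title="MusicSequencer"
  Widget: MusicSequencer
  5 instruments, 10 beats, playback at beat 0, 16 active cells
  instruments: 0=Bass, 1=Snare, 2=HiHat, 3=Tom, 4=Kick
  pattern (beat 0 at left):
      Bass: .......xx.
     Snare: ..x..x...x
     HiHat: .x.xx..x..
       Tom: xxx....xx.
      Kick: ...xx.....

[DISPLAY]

          ┏━━━━━━━━━━━━━━━━━━━━━━━━━━
          ┃ MusicSequencer           
          ┠──────────────────────────
          ┃      ▼123456789          
          ┃  Bass·······██·          
          ┃ Snare··█··█···█          
  ┏━━━━━━━┃ HiHat·█·██··█··          
  ┃ FileBr┃   Tom███····██·          
  ┠───────┃  Kick···██·····          
  ┃> [-] r┃                          
  ┃    cli┃                          
  ┃    wor┃                          
  ┃    [+]┗━━━━━━━━━━━━━━━━━━━━━━━━━━
  ┃    [+] tests/                    
  ┃                                  
  ┃                                  
  ┃                                  
  ┃                                  
  ┃                                  
  ┗━━━━━━━━━━━━━━━━━━━━━━━━━━━━━━━━━━
                                     
                                     
                                     
                                     


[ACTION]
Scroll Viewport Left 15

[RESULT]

            ┏━━━━━━━━━━━━━━━━━━━━━━━━
            ┃ MusicSequencer         
            ┠────────────────────────
            ┃      ▼123456789        
            ┃  Bass·······██·        
            ┃ Snare··█··█···█        
    ┏━━━━━━━┃ HiHat·█·██··█··        
    ┃ FileBr┃   Tom███····██·        
    ┠───────┃  Kick···██·····        
    ┃> [-] r┃                        
    ┃    cli┃                        
    ┃    wor┃                        
    ┃    [+]┗━━━━━━━━━━━━━━━━━━━━━━━━
    ┃    [+] tests/                  
    ┃                                
    ┃                                
    ┃                                
    ┃                                
    ┃                                
    ┗━━━━━━━━━━━━━━━━━━━━━━━━━━━━━━━━
                                     
                                     
                                     
                                     


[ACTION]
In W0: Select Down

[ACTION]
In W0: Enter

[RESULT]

            ┏━━━━━━━━━━━━━━━━━━━━━━━━
            ┃ MusicSequencer         
            ┠────────────────────────
            ┃      ▼123456789        
            ┃  Bass·······██·        
            ┃ Snare··█··█···█        
    ┏━━━━━━━┃ HiHat·█·██··█··        
    ┃ FileBr┃   Tom███····██·        
    ┠───────┃  Kick···██·····        
    ┃  [-] r┃                        
    ┃  > cli┃                        
    ┃    wor┃                        
    ┃    [+]┗━━━━━━━━━━━━━━━━━━━━━━━━
    ┃    [+] tests/                  
    ┃                                
    ┃                                
    ┃                                
    ┃                                
    ┃                                
    ┗━━━━━━━━━━━━━━━━━━━━━━━━━━━━━━━━
                                     
                                     
                                     
                                     


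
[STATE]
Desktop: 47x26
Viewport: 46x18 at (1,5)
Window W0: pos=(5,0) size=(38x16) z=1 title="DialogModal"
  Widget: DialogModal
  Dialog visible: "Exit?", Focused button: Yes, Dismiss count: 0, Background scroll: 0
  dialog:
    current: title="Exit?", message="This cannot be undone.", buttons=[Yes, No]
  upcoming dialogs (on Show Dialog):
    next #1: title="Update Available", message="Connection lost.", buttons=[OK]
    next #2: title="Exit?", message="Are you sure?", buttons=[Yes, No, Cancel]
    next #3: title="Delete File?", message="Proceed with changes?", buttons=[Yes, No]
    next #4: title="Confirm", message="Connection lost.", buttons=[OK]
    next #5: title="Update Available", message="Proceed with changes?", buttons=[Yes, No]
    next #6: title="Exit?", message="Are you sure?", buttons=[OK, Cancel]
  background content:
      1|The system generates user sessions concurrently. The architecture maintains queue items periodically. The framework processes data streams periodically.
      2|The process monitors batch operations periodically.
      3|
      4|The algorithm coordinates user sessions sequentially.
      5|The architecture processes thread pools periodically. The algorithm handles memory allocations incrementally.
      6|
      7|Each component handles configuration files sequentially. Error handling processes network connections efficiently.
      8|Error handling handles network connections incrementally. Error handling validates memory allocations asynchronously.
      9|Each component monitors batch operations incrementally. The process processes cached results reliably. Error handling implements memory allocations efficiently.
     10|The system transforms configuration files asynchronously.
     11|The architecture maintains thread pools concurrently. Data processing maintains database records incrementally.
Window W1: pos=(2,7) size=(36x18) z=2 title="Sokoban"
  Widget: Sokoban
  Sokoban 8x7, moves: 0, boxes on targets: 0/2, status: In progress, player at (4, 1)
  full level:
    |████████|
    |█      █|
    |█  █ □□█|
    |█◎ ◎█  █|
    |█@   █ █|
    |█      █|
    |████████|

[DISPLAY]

    ┃                                    ┃    
    ┃The a┌────────────────────────┐sessi┃    
 ┏━━━━━━━━━━━━━━━━━━━━━━━━━━━━━━━━━━┓d po┃    
 ┃ Sokoban                          ┃    ┃    
 ┠──────────────────────────────────┨tion┃    
 ┃████████                          ┃onne┃    
 ┃█      █                          ┃erat┃    
 ┃█  █ □□█                          ┃ion ┃    
 ┃█◎ ◎█  █                          ┃d po┃    
 ┃█@   █ █                          ┃    ┃    
 ┃█      █                          ┃━━━━┛    
 ┃████████                          ┃         
 ┃Moves: 0  0/2                     ┃         
 ┃                                  ┃         
 ┃                                  ┃         
 ┃                                  ┃         
 ┃                                  ┃         
 ┃                                  ┃         


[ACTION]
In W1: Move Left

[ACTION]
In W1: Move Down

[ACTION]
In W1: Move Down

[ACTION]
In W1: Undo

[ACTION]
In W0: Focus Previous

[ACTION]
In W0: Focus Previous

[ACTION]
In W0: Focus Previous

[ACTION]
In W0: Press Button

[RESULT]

    ┃                                    ┃    
    ┃The algorithm coordinates user sessi┃    
 ┏━━━━━━━━━━━━━━━━━━━━━━━━━━━━━━━━━━┓d po┃    
 ┃ Sokoban                          ┃    ┃    
 ┠──────────────────────────────────┨tion┃    
 ┃████████                          ┃onne┃    
 ┃█      █                          ┃erat┃    
 ┃█  █ □□█                          ┃ion ┃    
 ┃█◎ ◎█  █                          ┃d po┃    
 ┃█@   █ █                          ┃    ┃    
 ┃█      █                          ┃━━━━┛    
 ┃████████                          ┃         
 ┃Moves: 0  0/2                     ┃         
 ┃                                  ┃         
 ┃                                  ┃         
 ┃                                  ┃         
 ┃                                  ┃         
 ┃                                  ┃         


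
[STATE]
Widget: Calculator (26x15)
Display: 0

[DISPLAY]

                         0
┌───┬───┬───┬───┐         
│ 7 │ 8 │ 9 │ ÷ │         
├───┼───┼───┼───┤         
│ 4 │ 5 │ 6 │ × │         
├───┼───┼───┼───┤         
│ 1 │ 2 │ 3 │ - │         
├───┼───┼───┼───┤         
│ 0 │ . │ = │ + │         
├───┼───┼───┼───┤         
│ C │ MC│ MR│ M+│         
└───┴───┴───┴───┘         
                          
                          
                          


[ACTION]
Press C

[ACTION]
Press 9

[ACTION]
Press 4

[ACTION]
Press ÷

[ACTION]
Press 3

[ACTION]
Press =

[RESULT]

               31.33333333
┌───┬───┬───┬───┐         
│ 7 │ 8 │ 9 │ ÷ │         
├───┼───┼───┼───┤         
│ 4 │ 5 │ 6 │ × │         
├───┼───┼───┼───┤         
│ 1 │ 2 │ 3 │ - │         
├───┼───┼───┼───┤         
│ 0 │ . │ = │ + │         
├───┼───┼───┼───┤         
│ C │ MC│ MR│ M+│         
└───┴───┴───┴───┘         
                          
                          
                          


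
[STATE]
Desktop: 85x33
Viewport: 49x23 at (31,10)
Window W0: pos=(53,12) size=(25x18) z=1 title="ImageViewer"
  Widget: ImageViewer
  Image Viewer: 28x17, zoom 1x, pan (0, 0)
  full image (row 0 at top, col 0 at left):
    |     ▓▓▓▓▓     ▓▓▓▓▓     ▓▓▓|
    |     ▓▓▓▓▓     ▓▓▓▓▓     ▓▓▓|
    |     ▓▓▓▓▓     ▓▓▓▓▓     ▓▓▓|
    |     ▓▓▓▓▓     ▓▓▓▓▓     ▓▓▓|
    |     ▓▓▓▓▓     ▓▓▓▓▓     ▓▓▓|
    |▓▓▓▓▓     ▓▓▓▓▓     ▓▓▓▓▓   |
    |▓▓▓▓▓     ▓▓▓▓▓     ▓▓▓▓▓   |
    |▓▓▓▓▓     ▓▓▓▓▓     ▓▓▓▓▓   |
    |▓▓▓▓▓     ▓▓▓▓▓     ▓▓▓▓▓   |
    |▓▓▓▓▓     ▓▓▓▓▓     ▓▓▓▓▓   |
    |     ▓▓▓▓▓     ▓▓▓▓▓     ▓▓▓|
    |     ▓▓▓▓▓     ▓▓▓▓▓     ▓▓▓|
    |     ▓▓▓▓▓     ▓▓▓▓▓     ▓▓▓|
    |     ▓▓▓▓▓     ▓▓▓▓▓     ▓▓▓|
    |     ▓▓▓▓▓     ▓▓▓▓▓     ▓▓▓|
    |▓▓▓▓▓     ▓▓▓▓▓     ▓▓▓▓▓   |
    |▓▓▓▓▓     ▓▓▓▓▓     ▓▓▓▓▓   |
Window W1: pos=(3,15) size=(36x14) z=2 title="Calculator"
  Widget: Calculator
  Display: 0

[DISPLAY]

                                                 
                                                 
                      ┏━━━━━━━━━━━━━━━━━━━━━━━┓  
                      ┃ ImageViewer           ┃  
                      ┠───────────────────────┨  
━━━━━━━┓              ┃     ▓▓▓▓▓     ▓▓▓▓▓   ┃  
       ┃              ┃     ▓▓▓▓▓     ▓▓▓▓▓   ┃  
───────┨              ┃     ▓▓▓▓▓     ▓▓▓▓▓   ┃  
      0┃              ┃     ▓▓▓▓▓     ▓▓▓▓▓   ┃  
       ┃              ┃     ▓▓▓▓▓     ▓▓▓▓▓   ┃  
       ┃              ┃▓▓▓▓▓     ▓▓▓▓▓     ▓▓▓┃  
       ┃              ┃▓▓▓▓▓     ▓▓▓▓▓     ▓▓▓┃  
       ┃              ┃▓▓▓▓▓     ▓▓▓▓▓     ▓▓▓┃  
       ┃              ┃▓▓▓▓▓     ▓▓▓▓▓     ▓▓▓┃  
       ┃              ┃▓▓▓▓▓     ▓▓▓▓▓     ▓▓▓┃  
       ┃              ┃     ▓▓▓▓▓     ▓▓▓▓▓   ┃  
       ┃              ┃     ▓▓▓▓▓     ▓▓▓▓▓   ┃  
       ┃              ┃     ▓▓▓▓▓     ▓▓▓▓▓   ┃  
━━━━━━━┛              ┃     ▓▓▓▓▓     ▓▓▓▓▓   ┃  
                      ┗━━━━━━━━━━━━━━━━━━━━━━━┛  
                                                 
                                                 
                                                 


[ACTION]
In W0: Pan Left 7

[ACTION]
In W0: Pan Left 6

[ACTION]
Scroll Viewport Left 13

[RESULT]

                                                 
                                                 
                                   ┏━━━━━━━━━━━━━
                                   ┃ ImageViewer 
                                   ┠─────────────
━━━━━━━━━━━━━━━━━━━━┓              ┃     ▓▓▓▓▓   
                    ┃              ┃     ▓▓▓▓▓   
────────────────────┨              ┃     ▓▓▓▓▓   
                   0┃              ┃     ▓▓▓▓▓   
──┐                 ┃              ┃     ▓▓▓▓▓   
÷ │                 ┃              ┃▓▓▓▓▓     ▓▓▓
──┤                 ┃              ┃▓▓▓▓▓     ▓▓▓
× │                 ┃              ┃▓▓▓▓▓     ▓▓▓
──┤                 ┃              ┃▓▓▓▓▓     ▓▓▓
- │                 ┃              ┃▓▓▓▓▓     ▓▓▓
──┤                 ┃              ┃     ▓▓▓▓▓   
+ │                 ┃              ┃     ▓▓▓▓▓   
──┘                 ┃              ┃     ▓▓▓▓▓   
━━━━━━━━━━━━━━━━━━━━┛              ┃     ▓▓▓▓▓   
                                   ┗━━━━━━━━━━━━━
                                                 
                                                 
                                                 


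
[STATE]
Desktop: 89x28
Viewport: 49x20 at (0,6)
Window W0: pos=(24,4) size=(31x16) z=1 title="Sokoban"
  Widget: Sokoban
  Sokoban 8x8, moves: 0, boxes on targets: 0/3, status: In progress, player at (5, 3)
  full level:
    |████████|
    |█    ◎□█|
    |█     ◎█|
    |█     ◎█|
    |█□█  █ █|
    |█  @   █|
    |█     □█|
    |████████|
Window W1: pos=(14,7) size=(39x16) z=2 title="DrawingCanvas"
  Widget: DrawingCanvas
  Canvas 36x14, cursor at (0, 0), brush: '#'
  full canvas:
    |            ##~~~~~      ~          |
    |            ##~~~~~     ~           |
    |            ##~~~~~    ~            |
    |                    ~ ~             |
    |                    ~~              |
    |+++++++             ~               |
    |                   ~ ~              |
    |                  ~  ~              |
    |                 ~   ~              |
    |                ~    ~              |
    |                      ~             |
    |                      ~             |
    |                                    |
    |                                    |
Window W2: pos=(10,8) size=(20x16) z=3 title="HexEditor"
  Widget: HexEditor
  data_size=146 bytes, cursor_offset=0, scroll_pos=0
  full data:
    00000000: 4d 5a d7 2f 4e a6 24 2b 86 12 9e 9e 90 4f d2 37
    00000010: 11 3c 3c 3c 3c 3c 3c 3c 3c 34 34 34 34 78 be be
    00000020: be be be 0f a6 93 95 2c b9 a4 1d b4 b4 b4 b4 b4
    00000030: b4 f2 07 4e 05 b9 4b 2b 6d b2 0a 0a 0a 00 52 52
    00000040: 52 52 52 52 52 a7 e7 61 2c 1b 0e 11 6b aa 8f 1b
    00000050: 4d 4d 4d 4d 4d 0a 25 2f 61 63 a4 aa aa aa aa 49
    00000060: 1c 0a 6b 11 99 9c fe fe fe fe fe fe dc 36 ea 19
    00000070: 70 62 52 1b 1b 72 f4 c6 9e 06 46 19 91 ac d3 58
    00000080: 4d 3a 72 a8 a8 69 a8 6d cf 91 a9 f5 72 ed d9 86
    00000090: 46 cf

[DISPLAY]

                        ┠────────────────────────
              ┏━━━━━━━━━━━━━━━━━━━━━━━━━━━━━━━━━━
          ┏━━━━━━━━━━━━━━━━━━┓                   
          ┃ HexEditor        ┃───────────────────
          ┠──────────────────┨~~~~      ~        
          ┃00000000  4D 5a d7┃~~~~     ~         
          ┃00000010  11 3c 3c┃~~~~    ~          
          ┃00000020  be be be┃     ~ ~           
          ┃00000030  b4 f2 07┃     ~~            
          ┃00000040  52 52 52┃     ~             
          ┃00000050  4d 4d 4d┃    ~ ~            
          ┃00000060  1c 0a 6b┃   ~  ~            
          ┃00000070  70 62 52┃  ~   ~            
          ┃00000080  4d 3a 72┃ ~    ~            
          ┃00000090  46 cf   ┃       ~           
          ┃                  ┃       ~           
          ┃                  ┃━━━━━━━━━━━━━━━━━━━
          ┗━━━━━━━━━━━━━━━━━━┛                   
                                                 
                                                 


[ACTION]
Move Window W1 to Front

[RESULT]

                        ┠────────────────────────
              ┏━━━━━━━━━━━━━━━━━━━━━━━━━━━━━━━━━━
          ┏━━━┃ DrawingCanvas                    
          ┃ He┠──────────────────────────────────
          ┠───┃+           ##~~~~~      ~        
          ┃000┃            ##~~~~~     ~         
          ┃000┃            ##~~~~~    ~          
          ┃000┃                    ~ ~           
          ┃000┃                    ~~            
          ┃000┃+++++++             ~             
          ┃000┃                   ~ ~            
          ┃000┃                  ~  ~            
          ┃000┃                 ~   ~            
          ┃000┃                ~    ~            
          ┃000┃                      ~           
          ┃   ┃                      ~           
          ┃   ┗━━━━━━━━━━━━━━━━━━━━━━━━━━━━━━━━━━
          ┗━━━━━━━━━━━━━━━━━━┛                   
                                                 
                                                 


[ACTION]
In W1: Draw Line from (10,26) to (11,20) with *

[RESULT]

                        ┠────────────────────────
              ┏━━━━━━━━━━━━━━━━━━━━━━━━━━━━━━━━━━
          ┏━━━┃ DrawingCanvas                    
          ┃ He┠──────────────────────────────────
          ┠───┃+           ##~~~~~      ~        
          ┃000┃            ##~~~~~     ~         
          ┃000┃            ##~~~~~    ~          
          ┃000┃                    ~ ~           
          ┃000┃                    ~~            
          ┃000┃+++++++             ~             
          ┃000┃                   ~ ~            
          ┃000┃                  ~  ~            
          ┃000┃                 ~   ~            
          ┃000┃                ~    ~            
          ┃000┃                      ~****       
          ┃   ┃                    ***           
          ┃   ┗━━━━━━━━━━━━━━━━━━━━━━━━━━━━━━━━━━
          ┗━━━━━━━━━━━━━━━━━━┛                   
                                                 
                                                 


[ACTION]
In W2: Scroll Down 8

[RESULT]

                        ┠────────────────────────
              ┏━━━━━━━━━━━━━━━━━━━━━━━━━━━━━━━━━━
          ┏━━━┃ DrawingCanvas                    
          ┃ He┠──────────────────────────────────
          ┠───┃+           ##~~~~~      ~        
          ┃000┃            ##~~~~~     ~         
          ┃000┃            ##~~~~~    ~          
          ┃   ┃                    ~ ~           
          ┃   ┃                    ~~            
          ┃   ┃+++++++             ~             
          ┃   ┃                   ~ ~            
          ┃   ┃                  ~  ~            
          ┃   ┃                 ~   ~            
          ┃   ┃                ~    ~            
          ┃   ┃                      ~****       
          ┃   ┃                    ***           
          ┃   ┗━━━━━━━━━━━━━━━━━━━━━━━━━━━━━━━━━━
          ┗━━━━━━━━━━━━━━━━━━┛                   
                                                 
                                                 


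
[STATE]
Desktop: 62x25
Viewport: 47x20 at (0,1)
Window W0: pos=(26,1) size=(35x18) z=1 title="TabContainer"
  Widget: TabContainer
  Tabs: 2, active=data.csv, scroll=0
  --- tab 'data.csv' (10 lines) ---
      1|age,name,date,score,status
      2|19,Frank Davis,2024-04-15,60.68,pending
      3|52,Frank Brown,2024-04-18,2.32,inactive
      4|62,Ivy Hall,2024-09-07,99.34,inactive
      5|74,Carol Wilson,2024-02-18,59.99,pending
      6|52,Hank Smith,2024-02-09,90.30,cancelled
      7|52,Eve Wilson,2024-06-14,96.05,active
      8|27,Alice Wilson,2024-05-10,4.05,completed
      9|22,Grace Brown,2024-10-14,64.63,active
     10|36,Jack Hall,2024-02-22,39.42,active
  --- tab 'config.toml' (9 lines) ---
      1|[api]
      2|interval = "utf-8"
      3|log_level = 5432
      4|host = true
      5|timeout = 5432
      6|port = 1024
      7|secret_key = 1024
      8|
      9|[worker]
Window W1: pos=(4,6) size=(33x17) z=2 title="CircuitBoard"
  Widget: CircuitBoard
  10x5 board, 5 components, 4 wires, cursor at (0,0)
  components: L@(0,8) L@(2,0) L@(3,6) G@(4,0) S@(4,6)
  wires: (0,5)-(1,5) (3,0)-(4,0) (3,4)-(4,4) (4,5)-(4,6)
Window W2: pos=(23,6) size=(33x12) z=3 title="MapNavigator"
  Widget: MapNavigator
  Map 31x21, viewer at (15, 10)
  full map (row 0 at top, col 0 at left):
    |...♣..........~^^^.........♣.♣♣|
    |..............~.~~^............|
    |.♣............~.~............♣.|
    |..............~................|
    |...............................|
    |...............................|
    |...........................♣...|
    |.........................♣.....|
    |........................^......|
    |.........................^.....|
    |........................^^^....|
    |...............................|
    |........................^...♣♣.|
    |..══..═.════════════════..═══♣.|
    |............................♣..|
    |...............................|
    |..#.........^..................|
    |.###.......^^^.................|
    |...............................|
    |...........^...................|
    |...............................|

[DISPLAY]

                          ┏━━━━━━━━━━━━━━━━━━━━
                          ┃ TabContainer       
                          ┠────────────────────
                          ┃[data.csv]│ config.t
                          ┃────────────────────
    ┏━━━━━━━━━━━━━━━━━━┏━━━━━━━━━━━━━━━━━━━━━━━
    ┃ CircuitBoard     ┃ MapNavigator          
    ┠──────────────────┠───────────────────────
    ┃   0 1 2 3 4 5 6 7┃.......................
    ┃0  [.]            ┃.......................
    ┃                  ┃.......................
    ┃1                 ┃.......................
    ┃                  ┃...............@.......
    ┃2   L             ┃.......................
    ┃                  ┃.......................
    ┃3   ·             ┃..══..═.═══════════════
    ┃    │             ┗━━━━━━━━━━━━━━━━━━━━━━━
    ┃4   G               ·   · ─ S  ┃━━━━━━━━━━
    ┃Cursor: (0,0)                  ┃          
    ┃                               ┃          


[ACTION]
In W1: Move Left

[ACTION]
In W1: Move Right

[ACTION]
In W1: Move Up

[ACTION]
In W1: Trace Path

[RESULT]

                          ┏━━━━━━━━━━━━━━━━━━━━
                          ┃ TabContainer       
                          ┠────────────────────
                          ┃[data.csv]│ config.t
                          ┃────────────────────
    ┏━━━━━━━━━━━━━━━━━━┏━━━━━━━━━━━━━━━━━━━━━━━
    ┃ CircuitBoard     ┃ MapNavigator          
    ┠──────────────────┠───────────────────────
    ┃   0 1 2 3 4 5 6 7┃.......................
    ┃0      [.]        ┃.......................
    ┃                  ┃.......................
    ┃1                 ┃.......................
    ┃                  ┃...............@.......
    ┃2   L             ┃.......................
    ┃                  ┃.......................
    ┃3   ·             ┃..══..═.═══════════════
    ┃    │             ┗━━━━━━━━━━━━━━━━━━━━━━━
    ┃4   G               ·   · ─ S  ┃━━━━━━━━━━
    ┃Cursor: (0,1)  Trace: No connec┃          
    ┃                               ┃          


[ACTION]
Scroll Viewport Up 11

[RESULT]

                                               
                          ┏━━━━━━━━━━━━━━━━━━━━
                          ┃ TabContainer       
                          ┠────────────────────
                          ┃[data.csv]│ config.t
                          ┃────────────────────
    ┏━━━━━━━━━━━━━━━━━━┏━━━━━━━━━━━━━━━━━━━━━━━
    ┃ CircuitBoard     ┃ MapNavigator          
    ┠──────────────────┠───────────────────────
    ┃   0 1 2 3 4 5 6 7┃.......................
    ┃0      [.]        ┃.......................
    ┃                  ┃.......................
    ┃1                 ┃.......................
    ┃                  ┃...............@.......
    ┃2   L             ┃.......................
    ┃                  ┃.......................
    ┃3   ·             ┃..══..═.═══════════════
    ┃    │             ┗━━━━━━━━━━━━━━━━━━━━━━━
    ┃4   G               ·   · ─ S  ┃━━━━━━━━━━
    ┃Cursor: (0,1)  Trace: No connec┃          
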